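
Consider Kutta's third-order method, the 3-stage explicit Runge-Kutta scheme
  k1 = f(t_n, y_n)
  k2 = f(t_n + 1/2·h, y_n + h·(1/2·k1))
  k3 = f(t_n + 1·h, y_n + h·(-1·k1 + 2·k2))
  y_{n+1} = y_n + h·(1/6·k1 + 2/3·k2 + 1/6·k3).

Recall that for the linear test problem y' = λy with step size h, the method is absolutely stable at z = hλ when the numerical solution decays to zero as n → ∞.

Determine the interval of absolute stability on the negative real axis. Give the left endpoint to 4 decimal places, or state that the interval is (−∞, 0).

With y'=λy (z=hλ):
  order 3, 3-stage ⇒ R(z)=1+z+z^2/2+z^3/6
  (e.g. R(-1.74)=-0.10420, |R|=0.10420)

Boundary: |R(x)|=1, x<0.
x=-1.74: |R|=0.1042
|R(-2.71)|=1.3550 |R(-2.09)|=0.4275 |R(-1.67)|=0.0518
Bisect:
  x_lo=-2.9863 |R|=1.9659  x_hi=-0.3183 |R|=0.7270
  mid=-1.65231 |R|=0.03908 →hi
  mid=-2.31930 |R|=0.70904 →hi
  mid=-2.65280 |R|=1.24557 →lo
  mid=-2.48605 |R|=0.95664 →hi
  mid=-2.56943 |R|=1.09565 →lo
  mid=-2.52774 |R|=1.02482 →lo
  mid=-2.50689 |R|=0.99041 →hi
  mid=-2.51732 |R|=1.00753 →lo
  mid=-2.51211 |R|=0.99895 →hi
  ...
  [-2.51276,-2.51259] ⇒ x*=-2.5127
Stable set (-2.5127, 0).

(-2.5127, 0).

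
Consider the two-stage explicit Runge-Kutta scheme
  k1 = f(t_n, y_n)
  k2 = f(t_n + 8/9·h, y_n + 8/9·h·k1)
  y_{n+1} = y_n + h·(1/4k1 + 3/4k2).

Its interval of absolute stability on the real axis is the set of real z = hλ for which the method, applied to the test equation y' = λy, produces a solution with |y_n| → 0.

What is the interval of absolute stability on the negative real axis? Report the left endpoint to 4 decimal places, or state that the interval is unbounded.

On y'=λy, z=hλ:
  k1=λy_n ⇒ h·k1=z·y_n;  k2=λ(1+8/9z)y_n ⇒ h·k2=z(1+8/9z)y_n
  y_{n+1}/y_n = 1 + 1/4z + 3/4z(1+8/9z) = 1 + z + 2/3z²
  Hence R(z) = 1 + z + 2/3z².

Solve |R(x)|<1 on ℝ⁻.
x=-1.63: |R|=1.1413
R=1: x+2/3x²=0 ⇒ x=−3/2=-1.5000; min R=1−1/(4·2/3)=0.6250>−1
Confirm numerically:
  x=-1.343: |R|=0.85943 <1
  x=-1.295: |R|=0.82302 <1
  x=-1.224: |R|=0.77478 <1
  x=-1.144: |R|=0.72849 <1
  x=-2.031: |R|=1.71897 >1
  x=-1.767: |R|=1.31453 >1
  x=-1.591: |R|=1.09652 >1
Stable set (-1.5000, 0).

z∈(-1.5000,0).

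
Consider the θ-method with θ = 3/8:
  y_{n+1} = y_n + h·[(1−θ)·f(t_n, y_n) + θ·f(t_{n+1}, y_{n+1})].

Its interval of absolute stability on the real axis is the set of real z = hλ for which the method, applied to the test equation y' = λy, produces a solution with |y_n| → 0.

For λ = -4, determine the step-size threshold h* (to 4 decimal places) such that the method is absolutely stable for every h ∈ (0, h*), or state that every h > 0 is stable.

On y'=λy, z=hλ:
  y_{n+1} = y_n + z·[5/8·y_n + 3/8·y_{n+1}] ⇒ (1 − 3/8z)y_{n+1} = (1 + 5/8z)y_n
  Hence R(z) = (1 + 5/8z)/(1 − 3/8z).

Solve |R(x)|<1 on ℝ⁻.
x=-0.99: |R|=0.2780
R=−1: 1+5/8x = −1+3/8x ⇒ -1/4x=2 ⇒ x=2/(-1/4)=-8.0000
Confirm numerically:
  x=-7.861: |R|=0.99120 <1
  x=-7.294: |R|=0.95275 <1
  x=-6.829: |R|=0.91779 <1
  x=-5.244: |R|=0.76774 <1
  x=-8.228: |R|=1.01395 >1
  x=-8.213: |R|=1.01305 >1
  x=-8.141: |R|=1.00870 >1
Stable set (-8.0000, 0).

(-8.0000,0); λ=-4 ⇒ h* = (8)/4 = 2.0000.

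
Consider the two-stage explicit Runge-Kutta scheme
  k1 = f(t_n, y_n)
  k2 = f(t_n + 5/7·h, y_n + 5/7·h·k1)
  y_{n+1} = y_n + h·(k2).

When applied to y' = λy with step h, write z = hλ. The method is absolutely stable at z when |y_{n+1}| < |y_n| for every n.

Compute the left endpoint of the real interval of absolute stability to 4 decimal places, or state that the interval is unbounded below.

Set f=λy, z=hλ:
  k1=λy_n ⇒ h·k1=z·y_n;  k2=λ(1+5/7z)y_n ⇒ h·k2=z(1+5/7z)y_n
  y_{n+1}/y_n = 1 + z(1+5/7z) = 1 + z + 5/7z²
  R(z) = 1 + z + 5/7z².

Find x<0 with |R(x)|<1.
x=-1.28: |R|=0.8903
R=1: x+5/7x²=0 ⇒ x=−7/5=-1.4000; min R=1−1/(4·5/7)=0.6500>−1
Confirm numerically:
  x=-1.165: |R|=0.80445 <1
  x=-0.926: |R|=0.68648 <1
  x=-0.799: |R|=0.65700 <1
  x=-0.705: |R|=0.65002 <1
  x=-1.989: |R|=1.83680 >1
  x=-1.688: |R|=1.34725 >1
  x=-1.431: |R|=1.03169 >1
Stable set (-1.4000, 0).

z* = -1.4000.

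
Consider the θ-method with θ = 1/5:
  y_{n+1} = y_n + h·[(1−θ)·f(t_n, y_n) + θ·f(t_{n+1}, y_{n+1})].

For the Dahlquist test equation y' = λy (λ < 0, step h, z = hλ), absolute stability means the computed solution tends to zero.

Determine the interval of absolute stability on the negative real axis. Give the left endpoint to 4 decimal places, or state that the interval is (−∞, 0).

Test eqn y'=λy, z=hλ:
  y_{n+1} = y_n + z·[4/5·y_n + 1/5·y_{n+1}] ⇒ (1 − 1/5z)y_{n+1} = (1 + 4/5z)y_n
  ⇒ R(z) = (1 + 4/5z)/(1 − 1/5z).

Solve |R(x)|<1 on ℝ⁻.
x=-1.46: |R|=0.1300
R=−1: 1+4/5x = −1+1/5x ⇒ -3/5x=2 ⇒ x=2/(-3/5)=-3.3333
Confirm numerically:
  x=-3.030: |R|=0.88667 <1
  x=-2.686: |R|=0.74733 <1
  x=-2.482: |R|=0.65865 <1
  x=-1.751: |R|=0.29684 <1
  x=-3.570: |R|=1.08285 >1
  x=-3.560: |R|=1.07944 >1
  x=-3.438: |R|=1.03721 >1
So |R|<1 on (-3.3333, 0).

(-3.3333, 0).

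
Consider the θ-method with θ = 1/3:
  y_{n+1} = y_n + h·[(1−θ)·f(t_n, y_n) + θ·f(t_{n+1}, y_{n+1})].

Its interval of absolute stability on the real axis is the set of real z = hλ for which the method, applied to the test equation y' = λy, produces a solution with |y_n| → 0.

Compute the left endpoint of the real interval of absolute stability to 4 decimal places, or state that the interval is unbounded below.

On y'=λy, z=hλ:
  y_{n+1} = y_n + z·[2/3·y_n + 1/3·y_{n+1}] ⇒ (1 − 1/3z)y_{n+1} = (1 + 2/3z)y_n
  so R(z) = (1 + 2/3z)/(1 − 1/3z).

Need |R(x)|<1, x<0.
x=-0.9: |R|=0.3077
R=−1: 1+2/3x = −1+1/3x ⇒ -1/3x=2 ⇒ x=2/(-1/3)=-6.0000
Confirm numerically:
  x=-4.566: |R|=0.81047 <1
  x=-4.408: |R|=0.78510 <1
  x=-4.100: |R|=0.73239 <1
  x=-6.374: |R|=1.03990 >1
  x=-6.343: |R|=1.03671 >1
Stable set (-6.0000, 0).

left endpoint -6.0000.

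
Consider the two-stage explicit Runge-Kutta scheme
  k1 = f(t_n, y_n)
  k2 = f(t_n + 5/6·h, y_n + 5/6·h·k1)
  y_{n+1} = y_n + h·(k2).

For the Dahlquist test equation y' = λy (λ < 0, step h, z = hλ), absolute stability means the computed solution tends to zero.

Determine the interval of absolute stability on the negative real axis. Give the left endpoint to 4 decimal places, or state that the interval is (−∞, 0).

z∈(-1.2000,0).

On y'=λy, z=hλ:
  k1=λy_n ⇒ h·k1=z·y_n;  k2=λ(1+5/6z)y_n ⇒ h·k2=z(1+5/6z)y_n
  y_{n+1}/y_n = 1 + z(1+5/6z) = 1 + z + 5/6z²
  Hence R(z) = 1 + z + 5/6z².

Solve |R(x)|<1 on ℝ⁻.
x=-0.46: |R|=0.7163
R=1: x+5/6x²=0 ⇒ x=−6/5=-1.2000; min R=1−1/(4·5/6)=0.7000>−1
Confirm numerically:
  x=-1.178: |R|=0.97840 <1
  x=-1.169: |R|=0.96980 <1
  x=-0.711: |R|=0.71027 <1
  x=-0.580: |R|=0.70033 <1
  x=-1.769: |R|=1.83880 >1
  x=-1.701: |R|=1.71017 >1
So |R|<1 on (-1.2000, 0).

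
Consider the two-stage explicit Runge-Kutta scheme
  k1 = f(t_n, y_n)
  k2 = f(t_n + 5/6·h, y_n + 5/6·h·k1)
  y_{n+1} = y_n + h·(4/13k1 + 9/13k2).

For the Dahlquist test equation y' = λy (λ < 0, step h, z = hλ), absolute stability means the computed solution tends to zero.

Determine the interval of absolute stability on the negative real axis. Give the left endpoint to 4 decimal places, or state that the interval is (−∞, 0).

On y'=λy, z=hλ:
  k1=λy_n ⇒ h·k1=z·y_n;  k2=λ(1+5/6z)y_n ⇒ h·k2=z(1+5/6z)y_n
  y_{n+1}/y_n = 1 + 4/13z + 9/13z(1+5/6z) = 1 + z + 15/26z²
  so R(z) = 1 + z + 15/26z².

Solve |R(x)|<1 on ℝ⁻.
x=-1.12: |R|=0.6037
R=1: x+15/26x²=0 ⇒ x=−26/15=-1.7333; min R=1−1/(4·15/26)=0.5667>−1
Confirm numerically:
  x=-1.685: |R|=0.95301 <1
  x=-1.214: |R|=0.63627 <1
  x=-0.953: |R|=0.57097 <1
  x=-0.940: |R|=0.56977 <1
  x=-2.131: |R|=1.48890 >1
  x=-1.941: |R|=1.23255 >1
So |R|<1 on (-1.7333, 0).

(-1.7333, 0).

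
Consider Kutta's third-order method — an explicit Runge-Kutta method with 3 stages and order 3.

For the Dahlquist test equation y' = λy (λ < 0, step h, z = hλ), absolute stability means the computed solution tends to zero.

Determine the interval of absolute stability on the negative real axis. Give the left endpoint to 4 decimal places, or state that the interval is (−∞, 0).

With y'=λy (z=hλ):
  order 3, 3-stage ⇒ R(z)=1+z+z^2/2+z^3/6
  (e.g. R(-0.61)=0.53822, |R|=0.53822)

Find x<0 with |R(x)|<1.
x=-0.61: |R|=0.5382
|R(-2.68)|=1.2969 |R(-2.32)|=0.7100 |R(-0.69)|=0.4933
Bisect:
  x_lo=-2.8732 |R|=1.6987  x_hi=-0.1933 |R|=0.8242
  mid=-1.53323 |R|=0.04145 →hi
  mid=-2.20322 |R|=0.55860 →hi
  mid=-2.53821 |R|=1.04236 →lo
  mid=-2.37071 |R|=0.78125 →hi
  mid=-2.45446 |R|=0.90671 →hi
  mid=-2.49634 |R|=0.97322 →hi
  mid=-2.51727 |R|=1.00746 →lo
  mid=-2.50680 |R|=0.99026 →hi
  ...
  [-2.51286,-2.51269] ⇒ x*=-2.5127
So |R|<1 on (-2.5127, 0).

(-2.5127, 0).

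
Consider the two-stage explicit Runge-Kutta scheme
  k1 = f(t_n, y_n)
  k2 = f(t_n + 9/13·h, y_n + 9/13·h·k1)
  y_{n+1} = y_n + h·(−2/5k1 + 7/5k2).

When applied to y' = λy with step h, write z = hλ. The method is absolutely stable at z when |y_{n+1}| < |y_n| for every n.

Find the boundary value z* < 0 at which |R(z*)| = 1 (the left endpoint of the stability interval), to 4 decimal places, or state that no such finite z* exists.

With y'=λy (z=hλ):
  k1=λy_n ⇒ h·k1=z·y_n;  k2=λ(1+9/13z)y_n ⇒ h·k2=z(1+9/13z)y_n
  y_{n+1}/y_n = 1 − 2/5z + 7/5z(1+9/13z) = 1 + z + 63/65z²
  ⇒ R(z) = 1 + z + 63/65z².

Boundary: |R(x)|=1, x<0.
x=-0.69: |R|=0.7715
R=1: x+63/65x²=0 ⇒ x=−65/63=-1.0317; min R=1−1/(4·63/65)=0.7421>−1
Confirm numerically:
  x=-0.698: |R|=0.77421 <1
  x=-0.675: |R|=0.76661 <1
  x=-0.628: |R|=0.75425 <1
  x=-1.549: |R|=1.77657 >1
  x=-1.098: |R|=1.07051 >1
Stable set (-1.0317, 0).

z* = -1.0317.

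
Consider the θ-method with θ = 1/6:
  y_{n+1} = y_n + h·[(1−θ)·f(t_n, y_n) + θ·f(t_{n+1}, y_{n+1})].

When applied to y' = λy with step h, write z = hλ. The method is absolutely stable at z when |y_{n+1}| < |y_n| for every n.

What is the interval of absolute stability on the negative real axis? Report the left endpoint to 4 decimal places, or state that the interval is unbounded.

(-3.0000, 0).

Set f=λy, z=hλ:
  y_{n+1} = y_n + z·[5/6·y_n + 1/6·y_{n+1}] ⇒ (1 − 1/6z)y_{n+1} = (1 + 5/6z)y_n
  R(z) = (1 + 5/6z)/(1 − 1/6z).

Need |R(x)|<1, x<0.
x=-0.37: |R|=0.6515
R=−1: 1+5/6x = −1+1/6x ⇒ -2/3x=2 ⇒ x=2/(-2/3)=-3.0000
Confirm numerically:
  x=-2.927: |R|=0.96729 <1
  x=-2.107: |R|=0.55939 <1
  x=-1.662: |R|=0.30149 <1
  x=-1.340: |R|=0.09537 <1
  x=-3.441: |R|=1.18684 >1
  x=-3.313: |R|=1.13444 >1
  x=-3.050: |R|=1.02210 >1
Interval (-3.0000, 0).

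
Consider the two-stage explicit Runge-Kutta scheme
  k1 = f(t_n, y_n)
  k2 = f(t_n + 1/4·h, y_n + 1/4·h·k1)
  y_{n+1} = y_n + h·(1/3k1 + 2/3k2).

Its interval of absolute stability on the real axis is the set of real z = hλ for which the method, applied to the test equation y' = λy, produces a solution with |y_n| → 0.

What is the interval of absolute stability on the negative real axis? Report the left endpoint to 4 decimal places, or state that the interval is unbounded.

z∈(-6.0000,0).

With y'=λy (z=hλ):
  k1=λy_n ⇒ h·k1=z·y_n;  k2=λ(1+1/4z)y_n ⇒ h·k2=z(1+1/4z)y_n
  y_{n+1}/y_n = 1 + 1/3z + 2/3z(1+1/4z) = 1 + z + 1/6z²
  ⇒ R(z) = 1 + z + 1/6z².

Need |R(x)|<1, x<0.
x=-1.55: |R|=0.1496
R=1: x+1/6x²=0 ⇒ x=−6=-6.0000; min R=1−1/(4·1/6)=-0.5000>−1
Confirm numerically:
  x=-4.933: |R|=0.12275 <1
  x=-4.129: |R|=0.28756 <1
  x=-2.487: |R|=0.45614 <1
  x=-6.440: |R|=1.47227 >1
  x=-6.407: |R|=1.43461 >1
  x=-6.055: |R|=1.05550 >1
So |R|<1 on (-6.0000, 0).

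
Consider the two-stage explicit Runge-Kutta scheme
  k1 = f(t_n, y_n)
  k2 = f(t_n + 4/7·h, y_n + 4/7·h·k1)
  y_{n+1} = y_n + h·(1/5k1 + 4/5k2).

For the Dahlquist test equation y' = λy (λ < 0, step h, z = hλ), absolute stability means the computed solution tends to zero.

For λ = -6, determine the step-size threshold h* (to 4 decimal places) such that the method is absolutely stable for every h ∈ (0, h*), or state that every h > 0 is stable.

(-2.1875,0); λ=-6 ⇒ h* = (35/16)/6 = 0.3646.

Test eqn y'=λy, z=hλ:
  k1=λy_n ⇒ h·k1=z·y_n;  k2=λ(1+4/7z)y_n ⇒ h·k2=z(1+4/7z)y_n
  y_{n+1}/y_n = 1 + 1/5z + 4/5z(1+4/7z) = 1 + z + 16/35z²
  Hence R(z) = 1 + z + 16/35z².

Boundary: |R(x)|=1, x<0.
x=-0.6: |R|=0.5646
R=1: x+16/35x²=0 ⇒ x=−35/16=-2.1875; min R=1−1/(4·16/35)=0.4531>−1
Confirm numerically:
  x=-2.088: |R|=0.90503 <1
  x=-2.083: |R|=0.90049 <1
  x=-1.293: |R|=0.47127 <1
  x=-2.697: |R|=1.62817 >1
  x=-2.628: |R|=1.52920 >1
Stable set (-2.1875, 0).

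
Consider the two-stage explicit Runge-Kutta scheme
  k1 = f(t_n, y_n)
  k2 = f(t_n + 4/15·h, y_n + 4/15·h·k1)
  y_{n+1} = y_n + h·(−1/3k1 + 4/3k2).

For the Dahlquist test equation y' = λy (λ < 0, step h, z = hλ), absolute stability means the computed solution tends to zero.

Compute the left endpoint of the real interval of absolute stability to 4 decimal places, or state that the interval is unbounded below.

z* = -2.8125.

Test eqn y'=λy, z=hλ:
  k1=λy_n ⇒ h·k1=z·y_n;  k2=λ(1+4/15z)y_n ⇒ h·k2=z(1+4/15z)y_n
  y_{n+1}/y_n = 1 − 1/3z + 4/3z(1+4/15z) = 1 + z + 16/45z²
  ⇒ R(z) = 1 + z + 16/45z².

Solve |R(x)|<1 on ℝ⁻.
x=-0.79: |R|=0.4319
R=1: x+16/45x²=0 ⇒ x=−45/16=-2.8125; min R=1−1/(4·16/45)=0.2969>−1
Confirm numerically:
  x=-2.035: |R|=0.43744 <1
  x=-1.868: |R|=0.37268 <1
  x=-1.333: |R|=0.29878 <1
  x=-3.229: |R|=1.47818 >1
  x=-3.187: |R|=1.42437 >1
Interval (-2.8125, 0).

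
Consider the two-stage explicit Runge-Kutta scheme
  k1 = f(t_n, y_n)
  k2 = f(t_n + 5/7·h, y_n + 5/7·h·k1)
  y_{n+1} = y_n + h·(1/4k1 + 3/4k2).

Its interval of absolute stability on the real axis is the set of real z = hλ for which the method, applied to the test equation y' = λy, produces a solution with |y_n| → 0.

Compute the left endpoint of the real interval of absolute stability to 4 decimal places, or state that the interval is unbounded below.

z* = -1.8667.

Set f=λy, z=hλ:
  k1=λy_n ⇒ h·k1=z·y_n;  k2=λ(1+5/7z)y_n ⇒ h·k2=z(1+5/7z)y_n
  y_{n+1}/y_n = 1 + 1/4z + 3/4z(1+5/7z) = 1 + z + 15/28z²
  Hence R(z) = 1 + z + 15/28z².

Solve |R(x)|<1 on ℝ⁻.
x=-1.47: |R|=0.6876
R=1: x+15/28x²=0 ⇒ x=−28/15=-1.8667; min R=1−1/(4·15/28)=0.5333>−1
Confirm numerically:
  x=-1.618: |R|=0.78446 <1
  x=-1.243: |R|=0.58470 <1
  x=-1.011: |R|=0.53656 <1
  x=-2.115: |R|=1.28137 >1
  x=-2.092: |R|=1.25253 >1
  x=-2.057: |R|=1.20974 >1
Stable set (-1.8667, 0).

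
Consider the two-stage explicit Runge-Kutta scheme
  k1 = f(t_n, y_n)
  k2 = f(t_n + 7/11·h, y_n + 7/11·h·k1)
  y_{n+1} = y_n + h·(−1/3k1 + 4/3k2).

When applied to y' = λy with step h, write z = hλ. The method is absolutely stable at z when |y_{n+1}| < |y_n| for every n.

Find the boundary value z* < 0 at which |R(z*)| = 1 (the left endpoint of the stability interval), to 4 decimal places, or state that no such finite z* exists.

Test eqn y'=λy, z=hλ:
  k1=λy_n ⇒ h·k1=z·y_n;  k2=λ(1+7/11z)y_n ⇒ h·k2=z(1+7/11z)y_n
  y_{n+1}/y_n = 1 − 1/3z + 4/3z(1+7/11z) = 1 + z + 28/33z²
  ⇒ R(z) = 1 + z + 28/33z².

Boundary: |R(x)|=1, x<0.
x=-0.79: |R|=0.7395
R=1: x+28/33x²=0 ⇒ x=−33/28=-1.1786; min R=1−1/(4·28/33)=0.7054>−1
Confirm numerically:
  x=-0.854: |R|=0.76481 <1
  x=-0.844: |R|=0.76041 <1
  x=-0.791: |R|=0.73988 <1
  x=-0.498: |R|=0.71243 <1
  x=-1.590: |R|=1.55505 >1
  x=-1.348: |R|=1.19379 >1
  x=-1.241: |R|=1.06574 >1
So |R|<1 on (-1.1786, 0).

z* = -1.1786.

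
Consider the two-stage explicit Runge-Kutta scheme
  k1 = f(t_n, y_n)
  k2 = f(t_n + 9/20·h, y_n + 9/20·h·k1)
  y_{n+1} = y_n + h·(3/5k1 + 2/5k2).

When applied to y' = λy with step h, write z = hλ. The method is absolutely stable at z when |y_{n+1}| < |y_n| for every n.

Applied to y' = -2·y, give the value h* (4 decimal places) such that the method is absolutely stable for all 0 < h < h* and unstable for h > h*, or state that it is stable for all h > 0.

(-5.5556,0); λ=-2 ⇒ h* = (50/9)/2 = 2.7778.

Set f=λy, z=hλ:
  k1=λy_n ⇒ h·k1=z·y_n;  k2=λ(1+9/20z)y_n ⇒ h·k2=z(1+9/20z)y_n
  y_{n+1}/y_n = 1 + 3/5z + 2/5z(1+9/20z) = 1 + z + 9/50z²
  Hence R(z) = 1 + z + 9/50z².

Need |R(x)|<1, x<0.
x=-1.17: |R|=0.0764
R=1: x+9/50x²=0 ⇒ x=−50/9=-5.5556; min R=1−1/(4·9/50)=-0.3889>−1
Confirm numerically:
  x=-5.248: |R|=0.70947 <1
  x=-4.878: |R|=0.40508 <1
  x=-3.303: |R|=0.33923 <1
  x=-6.070: |R|=1.56208 >1
  x=-5.725: |R|=1.17461 >1
  x=-5.628: |R|=1.07339 >1
Interval (-5.5556, 0).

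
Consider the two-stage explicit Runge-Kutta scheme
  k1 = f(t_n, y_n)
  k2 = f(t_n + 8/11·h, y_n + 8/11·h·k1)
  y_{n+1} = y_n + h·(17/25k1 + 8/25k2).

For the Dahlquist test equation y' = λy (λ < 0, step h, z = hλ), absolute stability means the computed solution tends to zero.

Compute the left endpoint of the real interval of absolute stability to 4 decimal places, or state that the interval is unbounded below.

Test eqn y'=λy, z=hλ:
  k1=λy_n ⇒ h·k1=z·y_n;  k2=λ(1+8/11z)y_n ⇒ h·k2=z(1+8/11z)y_n
  y_{n+1}/y_n = 1 + 17/25z + 8/25z(1+8/11z) = 1 + z + 64/275z²
  Hence R(z) = 1 + z + 64/275z².

Need |R(x)|<1, x<0.
x=-1.23: |R|=0.1221
R=1: x+64/275x²=0 ⇒ x=−275/64=-4.2969; min R=1−1/(4·64/275)=-0.0742>−1
Confirm numerically:
  x=-2.677: |R|=0.00920 <1
  x=-2.551: |R|=0.03650 <1
  x=-1.744: |R|=0.03615 <1
  x=-4.691: |R|=1.43028 >1
  x=-4.382: |R|=1.08681 >1
So |R|<1 on (-4.2969, 0).

left endpoint -4.2969.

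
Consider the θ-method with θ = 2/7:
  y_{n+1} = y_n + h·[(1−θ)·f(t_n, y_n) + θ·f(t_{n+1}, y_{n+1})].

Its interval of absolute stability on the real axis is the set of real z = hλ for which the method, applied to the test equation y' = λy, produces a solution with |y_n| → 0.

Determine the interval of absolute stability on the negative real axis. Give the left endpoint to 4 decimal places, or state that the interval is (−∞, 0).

z∈(-4.6667,0).

On y'=λy, z=hλ:
  y_{n+1} = y_n + z·[5/7·y_n + 2/7·y_{n+1}] ⇒ (1 − 2/7z)y_{n+1} = (1 + 5/7z)y_n
  R(z) = (1 + 5/7z)/(1 − 2/7z).

Solve |R(x)|<1 on ℝ⁻.
x=-1.28: |R|=0.0628
R=−1: 1+5/7x = −1+2/7x ⇒ -3/7x=2 ⇒ x=2/(-3/7)=-4.6667
Confirm numerically:
  x=-4.435: |R|=0.95621 <1
  x=-3.811: |R|=0.82444 <1
  x=-2.799: |R|=0.55525 <1
  x=-2.287: |R|=0.38319 <1
  x=-5.181: |R|=1.08887 >1
  x=-4.891: |R|=1.04010 >1
So |R|<1 on (-4.6667, 0).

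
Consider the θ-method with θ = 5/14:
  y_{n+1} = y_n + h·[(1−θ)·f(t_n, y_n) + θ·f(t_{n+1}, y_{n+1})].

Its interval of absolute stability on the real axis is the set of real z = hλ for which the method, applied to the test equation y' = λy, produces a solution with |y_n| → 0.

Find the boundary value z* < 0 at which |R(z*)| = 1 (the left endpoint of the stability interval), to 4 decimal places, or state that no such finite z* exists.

On y'=λy, z=hλ:
  y_{n+1} = y_n + z·[9/14·y_n + 5/14·y_{n+1}] ⇒ (1 − 5/14z)y_{n+1} = (1 + 9/14z)y_n
  so R(z) = (1 + 9/14z)/(1 − 5/14z).

Solve |R(x)|<1 on ℝ⁻.
x=-1.1: |R|=0.2103
R=−1: 1+9/14x = −1+5/14x ⇒ -2/7x=2 ⇒ x=2/(-2/7)=-7.0000
Confirm numerically:
  x=-5.189: |R|=0.81865 <1
  x=-4.131: |R|=0.66885 <1
  x=-3.972: |R|=0.64229 <1
  x=-7.396: |R|=1.03107 >1
  x=-7.289: |R|=1.02292 >1
  x=-7.193: |R|=1.01545 >1
So |R|<1 on (-7.0000, 0).

z* = -7.0000.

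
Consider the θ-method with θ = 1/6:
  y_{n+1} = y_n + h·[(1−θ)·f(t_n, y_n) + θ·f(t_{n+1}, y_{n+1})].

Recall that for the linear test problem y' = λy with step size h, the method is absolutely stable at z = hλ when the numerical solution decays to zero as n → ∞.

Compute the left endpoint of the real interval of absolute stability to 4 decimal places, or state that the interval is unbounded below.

left endpoint -3.0000.

Test eqn y'=λy, z=hλ:
  y_{n+1} = y_n + z·[5/6·y_n + 1/6·y_{n+1}] ⇒ (1 − 1/6z)y_{n+1} = (1 + 5/6z)y_n
  Hence R(z) = (1 + 5/6z)/(1 − 1/6z).

Solve |R(x)|<1 on ℝ⁻.
x=-0.6: |R|=0.4545
R=−1: 1+5/6x = −1+1/6x ⇒ -2/3x=2 ⇒ x=2/(-2/3)=-3.0000
Confirm numerically:
  x=-2.346: |R|=0.68656 <1
  x=-2.077: |R|=0.54290 <1
  x=-1.550: |R|=0.23179 <1
  x=-3.549: |R|=1.22997 >1
  x=-3.466: |R|=1.19692 >1
  x=-3.287: |R|=1.12361 >1
Stable set (-3.0000, 0).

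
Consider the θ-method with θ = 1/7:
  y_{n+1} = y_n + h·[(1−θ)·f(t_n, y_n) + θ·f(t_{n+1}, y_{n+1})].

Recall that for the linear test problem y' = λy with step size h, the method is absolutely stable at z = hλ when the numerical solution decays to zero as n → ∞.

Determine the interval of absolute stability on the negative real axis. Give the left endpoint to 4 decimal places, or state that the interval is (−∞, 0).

With y'=λy (z=hλ):
  y_{n+1} = y_n + z·[6/7·y_n + 1/7·y_{n+1}] ⇒ (1 − 1/7z)y_{n+1} = (1 + 6/7z)y_n
  Hence R(z) = (1 + 6/7z)/(1 − 1/7z).

Find x<0 with |R(x)|<1.
x=-0.64: |R|=0.4136
R=−1: 1+6/7x = −1+1/7x ⇒ -5/7x=2 ⇒ x=2/(-5/7)=-2.8000
Confirm numerically:
  x=-2.708: |R|=0.95262 <1
  x=-2.238: |R|=0.69582 <1
  x=-2.167: |R|=0.65474 <1
  x=-1.205: |R|=0.02803 <1
  x=-3.362: |R|=1.27118 >1
  x=-3.295: |R|=1.24041 >1
  x=-3.270: |R|=1.22882 >1
So |R|<1 on (-2.8000, 0).

z∈(-2.8000,0).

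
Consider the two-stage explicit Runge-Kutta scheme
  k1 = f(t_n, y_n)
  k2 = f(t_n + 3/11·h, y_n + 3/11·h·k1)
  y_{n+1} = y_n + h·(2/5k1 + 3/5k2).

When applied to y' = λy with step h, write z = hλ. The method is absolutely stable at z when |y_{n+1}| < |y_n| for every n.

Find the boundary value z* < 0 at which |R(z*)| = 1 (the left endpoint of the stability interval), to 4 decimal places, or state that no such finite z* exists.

On y'=λy, z=hλ:
  k1=λy_n ⇒ h·k1=z·y_n;  k2=λ(1+3/11z)y_n ⇒ h·k2=z(1+3/11z)y_n
  y_{n+1}/y_n = 1 + 2/5z + 3/5z(1+3/11z) = 1 + z + 9/55z²
  R(z) = 1 + z + 9/55z².

Boundary: |R(x)|=1, x<0.
x=-1.28: |R|=0.0119
R=1: x+9/55x²=0 ⇒ x=−55/9=-6.1111; min R=1−1/(4·9/55)=-0.5278>−1
Confirm numerically:
  x=-5.867: |R|=0.76564 <1
  x=-5.194: |R|=0.22052 <1
  x=-4.627: |R|=0.12369 <1
  x=-6.579: |R|=1.50371 >1
  x=-6.448: |R|=1.35546 >1
So |R|<1 on (-6.1111, 0).

left endpoint -6.1111.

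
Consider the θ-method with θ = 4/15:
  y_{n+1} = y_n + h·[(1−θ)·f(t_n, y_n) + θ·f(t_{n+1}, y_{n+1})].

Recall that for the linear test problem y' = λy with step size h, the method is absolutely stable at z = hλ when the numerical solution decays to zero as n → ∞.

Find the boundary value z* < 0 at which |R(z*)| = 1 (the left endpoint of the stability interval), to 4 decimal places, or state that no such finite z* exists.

On y'=λy, z=hλ:
  y_{n+1} = y_n + z·[11/15·y_n + 4/15·y_{n+1}] ⇒ (1 − 4/15z)y_{n+1} = (1 + 11/15z)y_n
  Hence R(z) = (1 + 11/15z)/(1 − 4/15z).

Find x<0 with |R(x)|<1.
x=-0.81: |R|=0.3339
R=−1: 1+11/15x = −1+4/15x ⇒ -7/15x=2 ⇒ x=2/(-7/15)=-4.2857
Confirm numerically:
  x=-4.184: |R|=0.97756 <1
  x=-3.736: |R|=0.87149 <1
  x=-3.441: |R|=0.79443 <1
  x=-2.877: |R|=0.62800 <1
  x=-4.624: |R|=1.07070 >1
  x=-4.593: |R|=1.06446 >1
Interval (-4.2857, 0).

z* = -4.2857.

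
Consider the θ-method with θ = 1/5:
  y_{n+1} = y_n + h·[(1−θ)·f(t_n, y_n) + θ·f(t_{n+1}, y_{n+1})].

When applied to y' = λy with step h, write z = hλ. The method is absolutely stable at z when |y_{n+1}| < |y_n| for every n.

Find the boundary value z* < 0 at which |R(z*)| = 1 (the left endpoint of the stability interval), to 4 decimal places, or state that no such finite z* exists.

left endpoint -3.3333.

Set f=λy, z=hλ:
  y_{n+1} = y_n + z·[4/5·y_n + 1/5·y_{n+1}] ⇒ (1 − 1/5z)y_{n+1} = (1 + 4/5z)y_n
  R(z) = (1 + 4/5z)/(1 − 1/5z).

Solve |R(x)|<1 on ℝ⁻.
x=-0.79: |R|=0.3178
R=−1: 1+4/5x = −1+1/5x ⇒ -3/5x=2 ⇒ x=2/(-3/5)=-3.3333
Confirm numerically:
  x=-2.505: |R|=0.66889 <1
  x=-2.503: |R|=0.66800 <1
  x=-1.978: |R|=0.41731 <1
  x=-1.906: |R|=0.37996 <1
  x=-3.908: |R|=1.19353 >1
  x=-3.516: |R|=1.06435 >1
  x=-3.394: |R|=1.02168 >1
So |R|<1 on (-3.3333, 0).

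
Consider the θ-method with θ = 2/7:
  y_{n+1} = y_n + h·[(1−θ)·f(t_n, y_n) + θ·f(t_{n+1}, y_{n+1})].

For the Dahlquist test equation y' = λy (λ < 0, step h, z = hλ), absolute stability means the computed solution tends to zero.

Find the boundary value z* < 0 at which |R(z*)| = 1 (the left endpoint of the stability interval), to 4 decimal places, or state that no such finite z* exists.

z* = -4.6667.

Set f=λy, z=hλ:
  y_{n+1} = y_n + z·[5/7·y_n + 2/7·y_{n+1}] ⇒ (1 − 2/7z)y_{n+1} = (1 + 5/7z)y_n
  ⇒ R(z) = (1 + 5/7z)/(1 − 2/7z).

Need |R(x)|<1, x<0.
x=-0.32: |R|=0.7068
R=−1: 1+5/7x = −1+2/7x ⇒ -3/7x=2 ⇒ x=2/(-3/7)=-4.6667
Confirm numerically:
  x=-3.852: |R|=0.83379 <1
  x=-3.398: |R|=0.72412 <1
  x=-2.585: |R|=0.48685 <1
  x=-5.093: |R|=1.07442 >1
  x=-4.925: |R|=1.04599 >1
  x=-4.898: |R|=1.04132 >1
Interval (-4.6667, 0).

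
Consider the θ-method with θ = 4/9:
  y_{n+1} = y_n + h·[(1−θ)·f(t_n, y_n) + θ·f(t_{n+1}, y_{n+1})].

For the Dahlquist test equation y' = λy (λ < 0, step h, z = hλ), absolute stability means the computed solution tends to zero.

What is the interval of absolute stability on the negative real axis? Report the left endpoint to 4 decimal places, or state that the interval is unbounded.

(-18.0000, 0).

On y'=λy, z=hλ:
  y_{n+1} = y_n + z·[5/9·y_n + 4/9·y_{n+1}] ⇒ (1 − 4/9z)y_{n+1} = (1 + 5/9z)y_n
  ⇒ R(z) = (1 + 5/9z)/(1 − 4/9z).

Solve |R(x)|<1 on ℝ⁻.
x=-0.94: |R|=0.3370
R=−1: 1+5/9x = −1+4/9x ⇒ -1/9x=2 ⇒ x=2/(-1/9)=-18.0000
Confirm numerically:
  x=-17.765: |R|=0.99706 <1
  x=-14.630: |R|=0.95009 <1
  x=-12.394: |R|=0.90430 <1
  x=-18.487: |R|=1.00587 >1
  x=-18.348: |R|=1.00422 >1
Interval (-18.0000, 0).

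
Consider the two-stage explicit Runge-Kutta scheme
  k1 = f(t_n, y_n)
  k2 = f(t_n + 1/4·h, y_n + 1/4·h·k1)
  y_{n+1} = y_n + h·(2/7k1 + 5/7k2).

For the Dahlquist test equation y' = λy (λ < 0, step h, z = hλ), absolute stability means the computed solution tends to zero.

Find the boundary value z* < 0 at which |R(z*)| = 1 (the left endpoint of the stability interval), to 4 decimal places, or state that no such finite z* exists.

Set f=λy, z=hλ:
  k1=λy_n ⇒ h·k1=z·y_n;  k2=λ(1+1/4z)y_n ⇒ h·k2=z(1+1/4z)y_n
  y_{n+1}/y_n = 1 + 2/7z + 5/7z(1+1/4z) = 1 + z + 5/28z²
  Hence R(z) = 1 + z + 5/28z².

Need |R(x)|<1, x<0.
x=-1.45: |R|=0.0746
R=1: x+5/28x²=0 ⇒ x=−28/5=-5.6000; min R=1−1/(4·5/28)=-0.4000>−1
Confirm numerically:
  x=-5.303: |R|=0.71875 <1
  x=-4.078: |R|=0.10834 <1
  x=-3.297: |R|=0.35589 <1
  x=-2.528: |R|=0.38679 <1
  x=-6.176: |R|=1.63525 >1
  x=-5.797: |R|=1.20393 >1
Interval (-5.6000, 0).

z* = -5.6000.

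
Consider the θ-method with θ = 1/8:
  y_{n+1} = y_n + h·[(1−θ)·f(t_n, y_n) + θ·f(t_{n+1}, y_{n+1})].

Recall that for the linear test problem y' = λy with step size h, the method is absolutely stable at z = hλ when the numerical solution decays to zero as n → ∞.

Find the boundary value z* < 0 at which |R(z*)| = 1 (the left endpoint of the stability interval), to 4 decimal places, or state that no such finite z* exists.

Set f=λy, z=hλ:
  y_{n+1} = y_n + z·[7/8·y_n + 1/8·y_{n+1}] ⇒ (1 − 1/8z)y_{n+1} = (1 + 7/8z)y_n
  so R(z) = (1 + 7/8z)/(1 − 1/8z).

Find x<0 with |R(x)|<1.
x=-1.45: |R|=0.2275
R=−1: 1+7/8x = −1+1/8x ⇒ -3/4x=2 ⇒ x=2/(-3/4)=-2.6667
Confirm numerically:
  x=-2.609: |R|=0.96739 <1
  x=-2.173: |R|=0.70884 <1
  x=-1.968: |R|=0.57945 <1
  x=-2.872: |R|=1.11332 >1
  x=-2.711: |R|=1.02483 >1
So |R|<1 on (-2.6667, 0).

left endpoint -2.6667.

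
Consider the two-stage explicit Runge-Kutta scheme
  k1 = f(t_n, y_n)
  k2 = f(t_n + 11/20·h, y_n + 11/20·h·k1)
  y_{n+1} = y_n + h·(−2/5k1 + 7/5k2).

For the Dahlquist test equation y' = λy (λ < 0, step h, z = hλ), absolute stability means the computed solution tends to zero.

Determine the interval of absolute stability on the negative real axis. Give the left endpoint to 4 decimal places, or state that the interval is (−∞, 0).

z∈(-1.2987,0).

Set f=λy, z=hλ:
  k1=λy_n ⇒ h·k1=z·y_n;  k2=λ(1+11/20z)y_n ⇒ h·k2=z(1+11/20z)y_n
  y_{n+1}/y_n = 1 − 2/5z + 7/5z(1+11/20z) = 1 + z + 77/100z²
  so R(z) = 1 + z + 77/100z².

Solve |R(x)|<1 on ℝ⁻.
x=-1.44: |R|=1.1567
R=1: x+77/100x²=0 ⇒ x=−100/77=-1.2987; min R=1−1/(4·77/100)=0.6753>−1
Confirm numerically:
  x=-1.222: |R|=0.92783 <1
  x=-0.954: |R|=0.74679 <1
  x=-0.598: |R|=0.67736 <1
  x=-1.735: |R|=1.58287 >1
  x=-1.331: |R|=1.03310 >1
Stable set (-1.2987, 0).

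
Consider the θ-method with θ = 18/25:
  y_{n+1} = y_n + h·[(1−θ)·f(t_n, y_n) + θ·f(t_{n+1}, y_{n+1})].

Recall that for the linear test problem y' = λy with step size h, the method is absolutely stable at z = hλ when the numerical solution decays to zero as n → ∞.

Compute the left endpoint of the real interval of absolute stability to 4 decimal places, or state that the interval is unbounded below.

(−∞, 0) — no finite endpoint.

Set f=λy, z=hλ:
  y_{n+1} = y_n + z·[7/25·y_n + 18/25·y_{n+1}] ⇒ (1 − 18/25z)y_{n+1} = (1 + 7/25z)y_n
  Hence R(z) = (1 + 7/25z)/(1 − 18/25z).

Need |R(x)|<1, x<0.
x=-1.03: |R|=0.4086
x=-2: |R|=0.1803
x=-10: |R|=0.2195
x=-100: |R|=0.3699
θ=18/25≥1/2 ⇒ |1+7/25x|<|1−18/25x| ∀x<0 ⇒ stable on all of ℝ⁻.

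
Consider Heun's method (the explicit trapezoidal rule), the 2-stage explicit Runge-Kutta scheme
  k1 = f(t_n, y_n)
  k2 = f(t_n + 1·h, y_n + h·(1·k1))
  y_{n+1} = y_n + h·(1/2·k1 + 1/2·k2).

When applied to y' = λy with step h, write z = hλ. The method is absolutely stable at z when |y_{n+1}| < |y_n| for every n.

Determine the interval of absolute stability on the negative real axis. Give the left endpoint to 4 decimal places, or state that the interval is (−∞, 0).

(-2.0000, 0).

On y'=λy, z=hλ:
  order 2, 2-stage ⇒ R(z)=1+z+z^2/2
  (e.g. R(-1.61)=0.68605, |R|=0.68605)

Need |R(x)|<1, x<0.
x=-1.61: |R|=0.6861
|R(-1.55)|=0.6513 |R(-1.2)|=0.5200 |R(-0.7)|=0.5450
Bisect:
  x_lo=-2.5681 |R|=1.7294  x_hi=-0.3743 |R|=0.6957
  mid=-1.47119 |R|=0.61101 →hi
  mid=-2.01962 |R|=1.01982 →lo
  mid=-1.74541 |R|=0.77781 →hi
  mid=-1.88252 |R|=0.88942 →hi
  mid=-1.95107 |R|=0.95227 →hi
  mid=-1.98535 |R|=0.98545 →hi
  mid=-2.00249 |R|=1.00249 →lo
  mid=-1.99392 |R|=0.99394 →hi
  mid=-1.99820 |R|=0.99820 →hi
  mid=-2.00034 |R|=1.00034 →lo
  ...
  [-2.00008,-1.99994] ⇒ x*=-2.0000
Stable set (-2.0000, 0).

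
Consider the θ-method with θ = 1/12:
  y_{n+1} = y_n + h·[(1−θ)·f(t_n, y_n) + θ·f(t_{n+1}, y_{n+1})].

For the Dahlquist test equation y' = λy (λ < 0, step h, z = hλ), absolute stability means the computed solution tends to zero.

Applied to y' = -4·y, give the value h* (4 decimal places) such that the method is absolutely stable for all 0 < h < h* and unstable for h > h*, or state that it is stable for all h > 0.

With y'=λy (z=hλ):
  y_{n+1} = y_n + z·[11/12·y_n + 1/12·y_{n+1}] ⇒ (1 − 1/12z)y_{n+1} = (1 + 11/12z)y_n
  Hence R(z) = (1 + 11/12z)/(1 − 1/12z).

Find x<0 with |R(x)|<1.
x=-0.44: |R|=0.5756
R=−1: 1+11/12x = −1+1/12x ⇒ -5/6x=2 ⇒ x=2/(-5/6)=-2.4000
Confirm numerically:
  x=-2.120: |R|=0.80170 <1
  x=-2.050: |R|=0.75089 <1
  x=-1.698: |R|=0.48752 <1
  x=-1.349: |R|=0.21268 <1
  x=-2.733: |R|=1.22602 >1
  x=-2.519: |R|=1.08196 >1
Stable set (-2.4000, 0).

(-2.4000,0); λ=-4 ⇒ h* = (12/5)/4 = 0.6000.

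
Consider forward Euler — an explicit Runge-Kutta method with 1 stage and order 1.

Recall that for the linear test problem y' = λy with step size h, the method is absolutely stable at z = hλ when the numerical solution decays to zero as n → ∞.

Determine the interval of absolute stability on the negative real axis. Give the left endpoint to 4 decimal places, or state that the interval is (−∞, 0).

Test eqn y'=λy, z=hλ:
  order 1, 1-stage ⇒ R(z)=1+z
  (e.g. R(-0.67)=0.33000, |R|=0.33000)

Need |R(x)|<1, x<0.
x=-0.67: |R|=0.3300
|R(-2.2)|=1.2000 |R(-0.62)|=0.3800 |R(-0.54)|=0.4600
Bisect:
  x_lo=-2.5109 |R|=1.5109  x_hi=-0.1840 |R|=0.8160
  mid=-1.34745 |R|=0.34745 →hi
  mid=-1.92919 |R|=0.92919 →hi
  mid=-2.22007 |R|=1.22007 →lo
  mid=-2.07463 |R|=1.07463 →lo
  mid=-2.00191 |R|=1.00191 →lo
  mid=-1.96555 |R|=0.96555 →hi
  mid=-1.98373 |R|=0.98373 →hi
  mid=-1.99282 |R|=0.99282 →hi
  mid=-1.99737 |R|=0.99737 →hi
  ...
  [-2.00007,-1.99992] ⇒ x*=-2.0000
So |R|<1 on (-2.0000, 0).

(-2.0000, 0).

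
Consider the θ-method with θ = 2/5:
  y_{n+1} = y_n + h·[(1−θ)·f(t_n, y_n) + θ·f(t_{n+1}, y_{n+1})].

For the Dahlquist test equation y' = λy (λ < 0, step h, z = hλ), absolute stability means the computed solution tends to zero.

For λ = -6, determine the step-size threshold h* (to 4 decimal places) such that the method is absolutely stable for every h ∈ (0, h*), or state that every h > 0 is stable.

(-10.0000,0); λ=-6 ⇒ h* = (10)/6 = 1.6667.

With y'=λy (z=hλ):
  y_{n+1} = y_n + z·[3/5·y_n + 2/5·y_{n+1}] ⇒ (1 − 2/5z)y_{n+1} = (1 + 3/5z)y_n
  R(z) = (1 + 3/5z)/(1 − 2/5z).

Boundary: |R(x)|=1, x<0.
x=-0.4: |R|=0.6552
R=−1: 1+3/5x = −1+2/5x ⇒ -1/5x=2 ⇒ x=2/(-1/5)=-10.0000
Confirm numerically:
  x=-6.266: |R|=0.78702 <1
  x=-6.043: |R|=0.76841 <1
  x=-5.186: |R|=0.68683 <1
  x=-5.169: |R|=0.68503 <1
  x=-10.215: |R|=1.00845 >1
  x=-10.168: |R|=1.00663 >1
Interval (-10.0000, 0).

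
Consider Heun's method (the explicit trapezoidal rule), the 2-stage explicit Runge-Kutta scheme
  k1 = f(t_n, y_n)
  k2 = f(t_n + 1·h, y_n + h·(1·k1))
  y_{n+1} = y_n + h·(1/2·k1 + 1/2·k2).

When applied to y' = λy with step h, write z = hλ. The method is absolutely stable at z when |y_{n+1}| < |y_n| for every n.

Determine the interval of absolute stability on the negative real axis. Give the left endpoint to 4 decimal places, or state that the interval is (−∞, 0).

With y'=λy (z=hλ):
  order 2, 2-stage ⇒ R(z)=1+z+z^2/2
  (e.g. R(-0.8)=0.52000, |R|=0.52000)

Need |R(x)|<1, x<0.
x=-0.8: |R|=0.5200
|R(-2.37)|=1.4385 |R(-1.13)|=0.5085 |R(-0.79)|=0.5221
Bisect:
  x_lo=-2.5390 |R|=1.6842  x_hi=-0.3920 |R|=0.6848
  mid=-1.46548 |R|=0.60834 →hi
  mid=-2.00222 |R|=1.00222 →lo
  mid=-1.73385 |R|=0.76927 →hi
  mid=-1.86803 |R|=0.87674 →hi
  mid=-1.93513 |R|=0.93723 →hi
  mid=-1.96867 |R|=0.96916 →hi
  mid=-1.98544 |R|=0.98555 →hi
  mid=-1.99383 |R|=0.99385 →hi
  ...
  [-2.00012,-1.99999] ⇒ x*=-2.0000
So |R|<1 on (-2.0000, 0).

z∈(-2.0000,0).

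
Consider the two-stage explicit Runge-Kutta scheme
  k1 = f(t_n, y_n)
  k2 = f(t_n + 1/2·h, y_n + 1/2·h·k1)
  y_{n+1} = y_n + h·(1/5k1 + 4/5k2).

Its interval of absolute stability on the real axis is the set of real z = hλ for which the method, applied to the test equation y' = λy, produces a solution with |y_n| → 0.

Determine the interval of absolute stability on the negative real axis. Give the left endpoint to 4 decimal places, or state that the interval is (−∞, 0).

On y'=λy, z=hλ:
  k1=λy_n ⇒ h·k1=z·y_n;  k2=λ(1+1/2z)y_n ⇒ h·k2=z(1+1/2z)y_n
  y_{n+1}/y_n = 1 + 1/5z + 4/5z(1+1/2z) = 1 + z + 2/5z²
  R(z) = 1 + z + 2/5z².

Solve |R(x)|<1 on ℝ⁻.
x=-1.75: |R|=0.4750
R=1: x+2/5x²=0 ⇒ x=−5/2=-2.5000; min R=1−1/(4·2/5)=0.3750>−1
Confirm numerically:
  x=-2.340: |R|=0.85024 <1
  x=-1.960: |R|=0.57664 <1
  x=-1.846: |R|=0.51709 <1
  x=-1.829: |R|=0.50910 <1
  x=-2.743: |R|=1.26662 >1
  x=-2.652: |R|=1.16124 >1
So |R|<1 on (-2.5000, 0).

z∈(-2.5000,0).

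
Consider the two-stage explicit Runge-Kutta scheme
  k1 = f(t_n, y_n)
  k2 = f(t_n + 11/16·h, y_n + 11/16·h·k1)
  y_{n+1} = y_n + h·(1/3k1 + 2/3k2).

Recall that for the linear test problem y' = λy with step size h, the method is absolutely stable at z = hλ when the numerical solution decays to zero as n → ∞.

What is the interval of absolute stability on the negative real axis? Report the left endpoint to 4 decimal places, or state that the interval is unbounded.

Test eqn y'=λy, z=hλ:
  k1=λy_n ⇒ h·k1=z·y_n;  k2=λ(1+11/16z)y_n ⇒ h·k2=z(1+11/16z)y_n
  y_{n+1}/y_n = 1 + 1/3z + 2/3z(1+11/16z) = 1 + z + 11/24z²
  ⇒ R(z) = 1 + z + 11/24z².

Find x<0 with |R(x)|<1.
x=-0.77: |R|=0.5017
R=1: x+11/24x²=0 ⇒ x=−24/11=-2.1818; min R=1−1/(4·11/24)=0.4545>−1
Confirm numerically:
  x=-2.088: |R|=0.91022 <1
  x=-1.624: |R|=0.58480 <1
  x=-1.252: |R|=0.46644 <1
  x=-0.985: |R|=0.45969 <1
  x=-2.563: |R|=1.44778 >1
  x=-2.412: |R|=1.25447 >1
Stable set (-2.1818, 0).

z∈(-2.1818,0).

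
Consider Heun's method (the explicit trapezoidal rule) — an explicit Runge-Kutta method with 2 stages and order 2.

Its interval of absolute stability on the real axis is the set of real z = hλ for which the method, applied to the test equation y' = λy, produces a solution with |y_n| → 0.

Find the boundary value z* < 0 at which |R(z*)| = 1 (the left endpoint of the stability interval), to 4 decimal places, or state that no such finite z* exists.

On y'=λy, z=hλ:
  order 2, 2-stage ⇒ R(z)=1+z+z^2/2
  (e.g. R(-1.42)=0.58820, |R|=0.58820)

Boundary: |R(x)|=1, x<0.
x=-1.42: |R|=0.5882
|R(-1.76)|=0.7888 |R(-1.01)|=0.5000 |R(-0.85)|=0.5112
Bisect:
  x_lo=-2.4762 |R|=1.5896  x_hi=-0.2979 |R|=0.7465
  mid=-1.38704 |R|=0.57490 →hi
  mid=-1.93161 |R|=0.93395 →hi
  mid=-2.20389 |R|=1.22468 →lo
  mid=-2.06775 |R|=1.07005 →lo
  mid=-1.99968 |R|=0.99968 →hi
  mid=-2.03372 |R|=1.03428 →lo
  mid=-2.01670 |R|=1.01684 →lo
  ...
  [-2.00008,-1.99995] ⇒ x*=-2.0000
Stable set (-2.0000, 0).

z* = -2.0000.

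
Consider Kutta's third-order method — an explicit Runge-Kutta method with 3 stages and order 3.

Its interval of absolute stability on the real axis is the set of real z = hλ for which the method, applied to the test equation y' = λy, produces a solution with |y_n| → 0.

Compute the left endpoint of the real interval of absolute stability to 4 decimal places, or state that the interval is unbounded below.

left endpoint -2.5127.

Set f=λy, z=hλ:
  order 3, 3-stage ⇒ R(z)=1+z+z^2/2+z^3/6
  (e.g. R(-0.42)=0.65585, |R|=0.65585)

Need |R(x)|<1, x<0.
x=-0.42: |R|=0.6559
|R(-2.72)|=1.3747 |R(-1.65)|=0.0374 |R(-0.56)|=0.5675
Bisect:
  x_lo=-3.1306 |R|=2.3439  x_hi=-0.2065 |R|=0.8134
  mid=-1.66854 |R|=0.05074 →hi
  mid=-2.39957 |R|=0.82336 →hi
  mid=-2.76508 |R|=1.46573 →lo
  mid=-2.58232 |R|=1.11812 →lo
  mid=-2.49095 |R|=0.96452 →hi
  mid=-2.53664 |R|=1.03971 →lo
  mid=-2.51379 |R|=1.00172 →lo
  mid=-2.50237 |R|=0.98302 →hi
  ...
  [-2.51290,-2.51272] ⇒ x*=-2.5127
Stable set (-2.5127, 0).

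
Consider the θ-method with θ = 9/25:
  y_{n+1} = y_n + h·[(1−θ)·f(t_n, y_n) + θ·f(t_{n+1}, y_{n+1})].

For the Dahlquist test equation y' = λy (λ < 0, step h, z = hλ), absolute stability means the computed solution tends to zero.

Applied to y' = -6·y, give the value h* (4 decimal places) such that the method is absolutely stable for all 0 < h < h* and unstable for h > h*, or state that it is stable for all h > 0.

(-7.1429,0); λ=-6 ⇒ h* = (50/7)/6 = 1.1905.

Set f=λy, z=hλ:
  y_{n+1} = y_n + z·[16/25·y_n + 9/25·y_{n+1}] ⇒ (1 − 9/25z)y_{n+1} = (1 + 16/25z)y_n
  R(z) = (1 + 16/25z)/(1 − 9/25z).

Boundary: |R(x)|=1, x<0.
x=-0.73: |R|=0.4219
R=−1: 1+16/25x = −1+9/25x ⇒ -7/25x=2 ⇒ x=2/(-7/25)=-7.1429
Confirm numerically:
  x=-6.529: |R|=0.94870 <1
  x=-5.270: |R|=0.81900 <1
  x=-4.807: |R|=0.76047 <1
  x=-7.193: |R|=1.00391 >1
  x=-7.182: |R|=1.00306 >1
Stable set (-7.1429, 0).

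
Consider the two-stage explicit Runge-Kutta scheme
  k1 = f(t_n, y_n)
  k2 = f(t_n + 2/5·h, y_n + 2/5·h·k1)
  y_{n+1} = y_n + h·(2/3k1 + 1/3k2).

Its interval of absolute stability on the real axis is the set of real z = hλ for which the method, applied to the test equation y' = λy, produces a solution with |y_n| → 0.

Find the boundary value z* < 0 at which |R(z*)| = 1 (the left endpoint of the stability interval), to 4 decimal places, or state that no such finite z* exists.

z* = -7.5000.

On y'=λy, z=hλ:
  k1=λy_n ⇒ h·k1=z·y_n;  k2=λ(1+2/5z)y_n ⇒ h·k2=z(1+2/5z)y_n
  y_{n+1}/y_n = 1 + 2/3z + 1/3z(1+2/5z) = 1 + z + 2/15z²
  R(z) = 1 + z + 2/15z².

Solve |R(x)|<1 on ℝ⁻.
x=-1.61: |R|=0.2644
R=1: x+2/15x²=0 ⇒ x=−15/2=-7.5000; min R=1−1/(4·2/15)=-0.8750>−1
Confirm numerically:
  x=-7.237: |R|=0.74622 <1
  x=-6.837: |R|=0.39561 <1
  x=-5.259: |R|=0.57139 <1
  x=-5.124: |R|=0.62328 <1
  x=-7.916: |R|=1.43907 >1
  x=-7.609: |R|=1.11058 >1
So |R|<1 on (-7.5000, 0).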